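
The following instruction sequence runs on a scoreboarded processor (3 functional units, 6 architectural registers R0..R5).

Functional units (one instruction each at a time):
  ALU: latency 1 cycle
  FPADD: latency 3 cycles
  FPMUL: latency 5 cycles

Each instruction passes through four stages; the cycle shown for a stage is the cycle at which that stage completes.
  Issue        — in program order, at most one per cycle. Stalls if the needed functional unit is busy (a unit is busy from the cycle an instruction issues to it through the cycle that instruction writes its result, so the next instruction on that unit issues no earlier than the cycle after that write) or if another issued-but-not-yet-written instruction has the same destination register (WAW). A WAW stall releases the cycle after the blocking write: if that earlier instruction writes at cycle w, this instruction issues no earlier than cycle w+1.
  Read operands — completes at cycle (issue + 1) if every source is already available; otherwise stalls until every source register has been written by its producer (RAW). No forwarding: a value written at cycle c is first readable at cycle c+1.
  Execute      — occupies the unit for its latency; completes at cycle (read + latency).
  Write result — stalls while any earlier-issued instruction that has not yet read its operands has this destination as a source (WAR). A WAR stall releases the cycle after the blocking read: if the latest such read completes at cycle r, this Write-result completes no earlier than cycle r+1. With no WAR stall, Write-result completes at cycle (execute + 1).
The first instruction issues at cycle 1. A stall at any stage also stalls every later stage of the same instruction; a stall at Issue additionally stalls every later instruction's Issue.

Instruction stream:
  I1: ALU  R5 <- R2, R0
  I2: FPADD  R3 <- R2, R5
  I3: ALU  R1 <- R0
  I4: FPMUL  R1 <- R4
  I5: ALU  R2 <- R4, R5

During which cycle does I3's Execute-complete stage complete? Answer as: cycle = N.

1) issue 1, read 2, done 3, write 4
2) issue 2, read 5, done 8, write 9  <RAW R5: wait I1 write@4>
3) issue 5, read 6, done 7, write 8  <struct: ALU busy until I1 writes@4>
4) issue 9, read 10, done 15, write 16  <WAW R1: wait I3 write@8>
5) issue 10, read 11, done 12, write 13

cycle = 7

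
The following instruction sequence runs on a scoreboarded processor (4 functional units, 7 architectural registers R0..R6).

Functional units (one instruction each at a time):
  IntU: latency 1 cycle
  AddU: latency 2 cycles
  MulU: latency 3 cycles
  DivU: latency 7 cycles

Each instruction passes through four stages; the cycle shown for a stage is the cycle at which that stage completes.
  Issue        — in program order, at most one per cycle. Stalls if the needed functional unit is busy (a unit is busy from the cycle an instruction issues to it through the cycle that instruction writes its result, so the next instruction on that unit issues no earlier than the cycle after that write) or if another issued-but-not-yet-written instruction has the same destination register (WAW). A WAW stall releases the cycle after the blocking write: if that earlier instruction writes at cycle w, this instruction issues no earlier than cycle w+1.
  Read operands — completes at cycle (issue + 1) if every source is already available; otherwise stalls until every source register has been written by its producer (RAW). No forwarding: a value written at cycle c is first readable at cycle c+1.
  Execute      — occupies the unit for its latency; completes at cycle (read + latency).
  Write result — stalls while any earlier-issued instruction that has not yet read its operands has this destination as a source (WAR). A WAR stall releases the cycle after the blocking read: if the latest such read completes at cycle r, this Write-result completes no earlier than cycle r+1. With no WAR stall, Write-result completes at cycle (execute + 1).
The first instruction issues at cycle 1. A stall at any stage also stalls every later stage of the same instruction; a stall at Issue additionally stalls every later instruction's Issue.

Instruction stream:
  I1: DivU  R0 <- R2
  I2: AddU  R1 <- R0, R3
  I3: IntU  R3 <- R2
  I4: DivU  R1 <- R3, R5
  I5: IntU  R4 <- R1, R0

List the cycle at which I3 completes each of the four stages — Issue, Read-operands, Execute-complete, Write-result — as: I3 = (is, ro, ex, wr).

  I1 | 1 | 2 | 9 | 10
  I2 | 2 | 11 | 13 | 14   RAW R0: wait I1 write@10
  I3 | 3 | 4 | 5 | 12   WAR R3: wait I2 read@11
  I4 | 15 | 16 | 23 | 24   WAW R1: wait I2 write@14
  I5 | 16 | 25 | 26 | 27   RAW R1: wait I4 write@24

I3 = (3, 4, 5, 12)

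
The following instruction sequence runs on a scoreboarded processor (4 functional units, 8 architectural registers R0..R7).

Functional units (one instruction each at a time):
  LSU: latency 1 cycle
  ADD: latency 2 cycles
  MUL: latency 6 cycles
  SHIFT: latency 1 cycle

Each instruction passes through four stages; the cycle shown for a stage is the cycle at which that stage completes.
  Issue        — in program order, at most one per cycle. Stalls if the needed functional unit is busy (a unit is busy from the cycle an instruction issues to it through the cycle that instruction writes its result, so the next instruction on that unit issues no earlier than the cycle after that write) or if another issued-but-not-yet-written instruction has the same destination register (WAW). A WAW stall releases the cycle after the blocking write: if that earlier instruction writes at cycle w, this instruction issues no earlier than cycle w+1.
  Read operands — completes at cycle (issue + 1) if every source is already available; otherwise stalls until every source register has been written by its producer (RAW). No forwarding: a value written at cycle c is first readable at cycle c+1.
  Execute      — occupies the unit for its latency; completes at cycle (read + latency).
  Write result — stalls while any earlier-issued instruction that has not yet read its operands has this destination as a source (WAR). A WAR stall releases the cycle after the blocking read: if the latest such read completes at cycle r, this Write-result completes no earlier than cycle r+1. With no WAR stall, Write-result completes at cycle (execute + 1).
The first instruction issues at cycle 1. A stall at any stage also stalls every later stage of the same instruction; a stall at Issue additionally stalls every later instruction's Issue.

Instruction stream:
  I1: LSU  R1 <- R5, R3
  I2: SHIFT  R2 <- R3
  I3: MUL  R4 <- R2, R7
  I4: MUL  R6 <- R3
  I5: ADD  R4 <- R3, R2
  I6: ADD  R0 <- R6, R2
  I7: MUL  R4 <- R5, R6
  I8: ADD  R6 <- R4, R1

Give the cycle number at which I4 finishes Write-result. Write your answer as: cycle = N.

[1] I1→LSU
[2] I1 RO; I2→SHIFT
[3] I1 EX; I2 RO; I3→MUL
[4] I1 WR R1; I2 EX
[5] I2 WR R2
[6] I3 RO
[12] I3 EX
[13] I3 WR R4
[14] I4→MUL
[15] I4 RO; I5→ADD
[16] I5 RO
[18] I5 EX
[19] I5 WR R4
[20] I6→ADD
[21] I4 EX
[22] I4 WR R6
[23] I6 RO; I7→MUL
[24] I7 RO
[25] I6 EX
[26] I6 WR R0
[27] I8→ADD
[30] I7 EX
[31] I7 WR R4
[32] I8 RO
[34] I8 EX
[35] I8 WR R6

cycle = 22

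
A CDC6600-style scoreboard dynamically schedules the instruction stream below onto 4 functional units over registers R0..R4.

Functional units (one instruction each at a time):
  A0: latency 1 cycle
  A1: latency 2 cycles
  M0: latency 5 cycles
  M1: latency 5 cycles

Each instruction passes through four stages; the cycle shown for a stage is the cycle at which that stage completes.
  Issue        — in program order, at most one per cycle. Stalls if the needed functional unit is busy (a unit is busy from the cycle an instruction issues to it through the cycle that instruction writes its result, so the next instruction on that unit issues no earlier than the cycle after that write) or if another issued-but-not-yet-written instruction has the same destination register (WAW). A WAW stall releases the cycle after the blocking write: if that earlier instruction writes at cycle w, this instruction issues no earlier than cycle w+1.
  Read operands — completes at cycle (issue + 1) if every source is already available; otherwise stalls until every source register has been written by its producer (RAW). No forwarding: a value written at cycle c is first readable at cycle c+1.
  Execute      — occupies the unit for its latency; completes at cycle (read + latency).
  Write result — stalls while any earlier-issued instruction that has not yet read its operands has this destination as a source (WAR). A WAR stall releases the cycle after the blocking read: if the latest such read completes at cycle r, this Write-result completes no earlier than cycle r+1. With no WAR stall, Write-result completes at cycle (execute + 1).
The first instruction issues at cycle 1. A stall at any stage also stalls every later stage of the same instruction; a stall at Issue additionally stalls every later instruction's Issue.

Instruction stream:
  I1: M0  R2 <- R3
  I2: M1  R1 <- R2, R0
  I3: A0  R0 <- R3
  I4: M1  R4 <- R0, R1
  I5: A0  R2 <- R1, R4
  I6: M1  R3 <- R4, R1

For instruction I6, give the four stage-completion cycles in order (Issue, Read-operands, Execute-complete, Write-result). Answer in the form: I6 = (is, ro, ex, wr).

c1: I1 dispatched to M0
c2: I1 operands ready · I2 dispatched to M1
c3: I3 dispatched to A0
c4: I3 operands ready
c5: I3 complete
c7: I1 complete
c8: R2←I1
c9: I2 operands ready
c10: R0←I3
c14: I2 complete
c15: R1←I2
c16: I4 dispatched to M1
c17: I4 operands ready · I5 dispatched to A0
c22: I4 complete
c23: R4←I4
c24: I5 operands ready · I6 dispatched to M1
c25: I5 complete · I6 operands ready
c26: R2←I5
c30: I6 complete
c31: R3←I6

I6 = (24, 25, 30, 31)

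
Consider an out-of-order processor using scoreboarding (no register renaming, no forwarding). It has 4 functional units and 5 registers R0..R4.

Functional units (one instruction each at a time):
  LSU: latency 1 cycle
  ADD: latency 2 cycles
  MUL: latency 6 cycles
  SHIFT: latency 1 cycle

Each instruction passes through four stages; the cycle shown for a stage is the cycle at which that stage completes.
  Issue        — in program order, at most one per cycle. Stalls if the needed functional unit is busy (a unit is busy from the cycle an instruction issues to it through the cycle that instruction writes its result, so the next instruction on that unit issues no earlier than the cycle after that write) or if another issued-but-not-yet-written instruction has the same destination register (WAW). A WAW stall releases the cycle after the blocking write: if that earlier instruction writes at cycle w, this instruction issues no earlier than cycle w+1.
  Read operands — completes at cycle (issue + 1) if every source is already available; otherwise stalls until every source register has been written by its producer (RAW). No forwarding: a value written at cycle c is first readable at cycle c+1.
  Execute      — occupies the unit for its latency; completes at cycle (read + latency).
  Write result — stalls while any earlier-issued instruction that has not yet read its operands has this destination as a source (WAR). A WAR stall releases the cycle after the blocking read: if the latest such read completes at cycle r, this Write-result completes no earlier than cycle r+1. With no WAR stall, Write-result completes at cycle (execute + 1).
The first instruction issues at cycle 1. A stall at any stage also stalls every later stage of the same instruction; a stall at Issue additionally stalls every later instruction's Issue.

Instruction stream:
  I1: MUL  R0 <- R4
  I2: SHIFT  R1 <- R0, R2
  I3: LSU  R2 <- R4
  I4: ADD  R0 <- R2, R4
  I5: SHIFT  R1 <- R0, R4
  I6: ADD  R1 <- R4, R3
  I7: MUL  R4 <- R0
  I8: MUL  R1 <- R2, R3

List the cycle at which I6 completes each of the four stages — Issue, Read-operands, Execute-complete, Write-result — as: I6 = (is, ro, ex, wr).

I1  is:1  ro:2  ex:8  wr:9
I2  is:2  ro:10  ex:11  wr:12  — RAW R0: wait I1 write@9
I3  is:3  ro:4  ex:5  wr:11  — WAR R2: wait I2 read@10
I4  is:10  ro:12  ex:14  wr:15  — WAW R0: wait I1 write@9, RAW R2: wait I3 write@11
I5  is:13  ro:16  ex:17  wr:18  — struct: SHIFT busy until I2 writes@12, RAW R0: wait I4 write@15
I6  is:19  ro:20  ex:22  wr:23  — WAW R1: wait I5 write@18
I7  is:20  ro:21  ex:27  wr:28
I8  is:29  ro:30  ex:36  wr:37  — struct: MUL busy until I7 writes@28

I6 = (19, 20, 22, 23)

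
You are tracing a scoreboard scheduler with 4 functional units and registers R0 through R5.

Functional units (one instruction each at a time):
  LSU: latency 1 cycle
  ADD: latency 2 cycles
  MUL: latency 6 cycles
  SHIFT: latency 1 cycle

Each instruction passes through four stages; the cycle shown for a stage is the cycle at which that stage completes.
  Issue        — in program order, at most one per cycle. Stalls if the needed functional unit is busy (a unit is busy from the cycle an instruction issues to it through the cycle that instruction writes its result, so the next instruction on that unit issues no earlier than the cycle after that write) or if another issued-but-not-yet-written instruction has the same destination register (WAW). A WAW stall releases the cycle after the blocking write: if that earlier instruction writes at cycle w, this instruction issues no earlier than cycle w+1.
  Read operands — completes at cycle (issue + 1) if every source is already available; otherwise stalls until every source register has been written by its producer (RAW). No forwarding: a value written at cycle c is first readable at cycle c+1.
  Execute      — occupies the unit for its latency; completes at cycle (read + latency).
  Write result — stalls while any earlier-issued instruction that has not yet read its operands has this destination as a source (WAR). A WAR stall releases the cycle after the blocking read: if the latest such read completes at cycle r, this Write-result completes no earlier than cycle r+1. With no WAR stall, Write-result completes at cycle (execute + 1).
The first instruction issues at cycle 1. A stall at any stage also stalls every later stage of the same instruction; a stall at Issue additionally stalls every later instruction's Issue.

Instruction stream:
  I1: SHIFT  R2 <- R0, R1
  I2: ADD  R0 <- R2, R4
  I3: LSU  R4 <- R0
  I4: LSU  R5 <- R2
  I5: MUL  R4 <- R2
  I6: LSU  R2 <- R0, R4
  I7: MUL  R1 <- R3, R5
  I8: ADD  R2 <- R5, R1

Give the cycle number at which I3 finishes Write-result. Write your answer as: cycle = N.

t=1  I1 dispatched to SHIFT
t=2  I1 operands ready, I2 dispatched to ADD
t=3  I1 complete, I3 dispatched to LSU
t=4  R2←I1
t=5  I2 operands ready
t=7  I2 complete
t=8  R0←I2
t=9  I3 operands ready
t=10  I3 complete
t=11  R4←I3
t=12  I4 dispatched to LSU
t=13  I4 operands ready, I5 dispatched to MUL
t=14  I4 complete, I5 operands ready
t=15  R5←I4
t=16  I6 dispatched to LSU
t=20  I5 complete
t=21  R4←I5
t=22  I6 operands ready, I7 dispatched to MUL
t=23  I6 complete, I7 operands ready
t=24  R2←I6
t=25  I8 dispatched to ADD
t=29  I7 complete
t=30  R1←I7
t=31  I8 operands ready
t=33  I8 complete
t=34  R2←I8

cycle = 11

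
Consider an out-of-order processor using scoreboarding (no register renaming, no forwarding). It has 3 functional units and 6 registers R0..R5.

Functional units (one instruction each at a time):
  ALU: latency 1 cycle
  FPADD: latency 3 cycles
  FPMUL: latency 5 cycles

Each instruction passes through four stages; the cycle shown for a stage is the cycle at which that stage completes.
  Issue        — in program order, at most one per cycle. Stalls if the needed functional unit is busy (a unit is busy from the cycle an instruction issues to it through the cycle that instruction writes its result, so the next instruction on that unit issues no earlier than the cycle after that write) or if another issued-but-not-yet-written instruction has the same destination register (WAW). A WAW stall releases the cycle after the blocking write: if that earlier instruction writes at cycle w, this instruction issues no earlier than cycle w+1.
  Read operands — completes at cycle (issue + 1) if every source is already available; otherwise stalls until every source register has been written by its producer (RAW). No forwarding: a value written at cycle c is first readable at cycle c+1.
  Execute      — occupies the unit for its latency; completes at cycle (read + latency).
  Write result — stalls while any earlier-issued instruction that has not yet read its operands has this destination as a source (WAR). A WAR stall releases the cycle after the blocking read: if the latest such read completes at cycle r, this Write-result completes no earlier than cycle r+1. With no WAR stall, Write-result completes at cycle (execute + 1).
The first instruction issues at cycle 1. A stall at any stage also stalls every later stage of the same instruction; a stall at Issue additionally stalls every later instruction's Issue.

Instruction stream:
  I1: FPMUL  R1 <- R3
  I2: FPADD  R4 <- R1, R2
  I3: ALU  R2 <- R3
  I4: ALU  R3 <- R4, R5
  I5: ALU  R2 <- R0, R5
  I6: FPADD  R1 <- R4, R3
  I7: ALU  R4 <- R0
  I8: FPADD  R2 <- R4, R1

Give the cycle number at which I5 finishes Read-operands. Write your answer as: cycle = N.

  I1 | 1 | 2 | 7 | 8
  I2 | 2 | 9 | 12 | 13   RAW R1: wait I1 write@8
  I3 | 3 | 4 | 5 | 10   WAR R2: wait I2 read@9
  I4 | 11 | 14 | 15 | 16   struct: ALU busy until I3 writes@10 · RAW R4: wait I2 write@13
  I5 | 17 | 18 | 19 | 20   struct: ALU busy until I4 writes@16
  I6 | 18 | 19 | 22 | 23
  I7 | 21 | 22 | 23 | 24   struct: ALU busy until I5 writes@20
  I8 | 24 | 25 | 28 | 29   struct: FPADD busy until I6 writes@23

cycle = 18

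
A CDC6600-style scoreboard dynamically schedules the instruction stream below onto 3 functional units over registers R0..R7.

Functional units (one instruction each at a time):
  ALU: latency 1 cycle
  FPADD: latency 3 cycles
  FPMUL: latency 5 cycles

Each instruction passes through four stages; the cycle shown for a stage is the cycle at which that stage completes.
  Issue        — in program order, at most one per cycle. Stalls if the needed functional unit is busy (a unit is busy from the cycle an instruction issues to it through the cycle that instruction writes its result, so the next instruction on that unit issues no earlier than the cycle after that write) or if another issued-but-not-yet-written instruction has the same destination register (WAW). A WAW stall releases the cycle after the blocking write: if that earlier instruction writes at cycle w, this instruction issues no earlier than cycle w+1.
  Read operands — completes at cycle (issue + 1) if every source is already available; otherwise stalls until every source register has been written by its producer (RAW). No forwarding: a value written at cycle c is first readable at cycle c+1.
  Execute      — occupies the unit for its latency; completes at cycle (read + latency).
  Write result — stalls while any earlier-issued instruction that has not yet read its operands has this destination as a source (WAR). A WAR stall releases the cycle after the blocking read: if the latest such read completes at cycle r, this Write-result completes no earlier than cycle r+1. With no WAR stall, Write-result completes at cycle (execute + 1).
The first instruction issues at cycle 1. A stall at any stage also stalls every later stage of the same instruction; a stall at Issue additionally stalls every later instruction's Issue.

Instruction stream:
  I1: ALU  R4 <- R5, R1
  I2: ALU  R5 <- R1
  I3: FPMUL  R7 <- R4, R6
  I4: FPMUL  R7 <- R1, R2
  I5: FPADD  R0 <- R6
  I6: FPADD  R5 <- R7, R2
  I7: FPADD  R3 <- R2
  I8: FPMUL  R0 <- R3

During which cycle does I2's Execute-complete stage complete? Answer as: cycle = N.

cycle = 7

c1: I1 issues→ALU
c2: I1 reads
c3: I1 exec-done
c4: I1 writes R4
c5: I2 issues→ALU
c6: I2 reads | I3 issues→FPMUL
c7: I2 exec-done | I3 reads
c8: I2 writes R5
c12: I3 exec-done
c13: I3 writes R7
c14: I4 issues→FPMUL
c15: I4 reads | I5 issues→FPADD
c16: I5 reads
c19: I5 exec-done
c20: I4 exec-done | I5 writes R0
c21: I4 writes R7 | I6 issues→FPADD
c22: I6 reads
c25: I6 exec-done
c26: I6 writes R5
c27: I7 issues→FPADD
c28: I7 reads | I8 issues→FPMUL
c31: I7 exec-done
c32: I7 writes R3
c33: I8 reads
c38: I8 exec-done
c39: I8 writes R0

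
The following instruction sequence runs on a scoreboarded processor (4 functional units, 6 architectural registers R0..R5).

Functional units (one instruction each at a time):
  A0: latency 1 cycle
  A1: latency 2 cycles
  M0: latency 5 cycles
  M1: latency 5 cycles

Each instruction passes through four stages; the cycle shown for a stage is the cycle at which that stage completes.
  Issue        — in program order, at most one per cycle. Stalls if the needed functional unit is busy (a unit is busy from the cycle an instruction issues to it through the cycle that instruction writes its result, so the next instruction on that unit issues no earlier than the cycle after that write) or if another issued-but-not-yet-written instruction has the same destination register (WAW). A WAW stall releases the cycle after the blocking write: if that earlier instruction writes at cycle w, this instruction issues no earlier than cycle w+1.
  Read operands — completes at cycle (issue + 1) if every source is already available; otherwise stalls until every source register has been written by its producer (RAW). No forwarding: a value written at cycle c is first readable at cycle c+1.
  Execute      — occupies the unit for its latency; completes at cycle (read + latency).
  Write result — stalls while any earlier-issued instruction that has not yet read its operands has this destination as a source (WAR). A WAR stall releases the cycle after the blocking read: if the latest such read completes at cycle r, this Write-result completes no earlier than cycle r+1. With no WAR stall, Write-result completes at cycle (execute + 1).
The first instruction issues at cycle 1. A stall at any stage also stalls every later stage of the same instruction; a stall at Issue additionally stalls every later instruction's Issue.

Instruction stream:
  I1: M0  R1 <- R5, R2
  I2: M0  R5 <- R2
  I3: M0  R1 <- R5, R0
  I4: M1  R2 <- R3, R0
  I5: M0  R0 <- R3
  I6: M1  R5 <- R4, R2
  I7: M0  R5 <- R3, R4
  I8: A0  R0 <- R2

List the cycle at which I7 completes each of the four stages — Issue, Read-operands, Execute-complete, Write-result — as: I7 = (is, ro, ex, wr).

I1  is:1  ro:2  ex:7  wr:8
I2  is:9  ro:10  ex:15  wr:16  — struct: M0 busy until I1 writes@8
I3  is:17  ro:18  ex:23  wr:24  — struct: M0 busy until I2 writes@16
I4  is:18  ro:19  ex:24  wr:25
I5  is:25  ro:26  ex:31  wr:32  — struct: M0 busy until I3 writes@24
I6  is:26  ro:27  ex:32  wr:33
I7  is:34  ro:35  ex:40  wr:41  — WAW R5: wait I6 write@33
I8  is:35  ro:36  ex:37  wr:38

I7 = (34, 35, 40, 41)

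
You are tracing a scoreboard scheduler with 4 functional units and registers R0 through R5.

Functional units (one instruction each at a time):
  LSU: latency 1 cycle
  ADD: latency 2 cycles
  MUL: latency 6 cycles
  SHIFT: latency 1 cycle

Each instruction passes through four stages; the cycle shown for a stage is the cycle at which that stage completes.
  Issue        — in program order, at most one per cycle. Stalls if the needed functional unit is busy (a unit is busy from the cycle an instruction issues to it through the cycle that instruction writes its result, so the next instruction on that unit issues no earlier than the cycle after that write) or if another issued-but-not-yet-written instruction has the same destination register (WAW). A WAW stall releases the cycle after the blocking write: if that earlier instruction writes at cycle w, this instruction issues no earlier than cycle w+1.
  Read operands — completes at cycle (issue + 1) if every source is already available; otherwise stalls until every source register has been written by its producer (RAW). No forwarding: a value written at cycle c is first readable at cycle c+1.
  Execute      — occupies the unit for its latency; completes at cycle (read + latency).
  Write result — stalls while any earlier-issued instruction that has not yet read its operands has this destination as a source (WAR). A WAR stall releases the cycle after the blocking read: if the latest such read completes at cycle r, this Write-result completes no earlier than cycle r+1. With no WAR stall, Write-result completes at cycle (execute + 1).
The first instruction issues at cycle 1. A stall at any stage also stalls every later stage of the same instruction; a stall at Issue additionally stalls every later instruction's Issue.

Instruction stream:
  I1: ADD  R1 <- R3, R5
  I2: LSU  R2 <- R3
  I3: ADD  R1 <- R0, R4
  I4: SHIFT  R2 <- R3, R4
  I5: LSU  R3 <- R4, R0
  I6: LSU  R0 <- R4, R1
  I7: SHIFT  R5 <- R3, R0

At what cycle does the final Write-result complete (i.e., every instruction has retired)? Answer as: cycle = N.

I1: IS=1 RO=2 EX=4 WR=5
I2: IS=2 RO=3 EX=4 WR=5
I3: IS=6 RO=7 EX=9 WR=10  [struct: ADD busy until I1 writes@5]
I4: IS=7 RO=8 EX=9 WR=10
I5: IS=8 RO=9 EX=10 WR=11
I6: IS=12 RO=13 EX=14 WR=15  [struct: LSU busy until I5 writes@11]
I7: IS=13 RO=16 EX=17 WR=18  [RAW R0: wait I6 write@15]

cycle = 18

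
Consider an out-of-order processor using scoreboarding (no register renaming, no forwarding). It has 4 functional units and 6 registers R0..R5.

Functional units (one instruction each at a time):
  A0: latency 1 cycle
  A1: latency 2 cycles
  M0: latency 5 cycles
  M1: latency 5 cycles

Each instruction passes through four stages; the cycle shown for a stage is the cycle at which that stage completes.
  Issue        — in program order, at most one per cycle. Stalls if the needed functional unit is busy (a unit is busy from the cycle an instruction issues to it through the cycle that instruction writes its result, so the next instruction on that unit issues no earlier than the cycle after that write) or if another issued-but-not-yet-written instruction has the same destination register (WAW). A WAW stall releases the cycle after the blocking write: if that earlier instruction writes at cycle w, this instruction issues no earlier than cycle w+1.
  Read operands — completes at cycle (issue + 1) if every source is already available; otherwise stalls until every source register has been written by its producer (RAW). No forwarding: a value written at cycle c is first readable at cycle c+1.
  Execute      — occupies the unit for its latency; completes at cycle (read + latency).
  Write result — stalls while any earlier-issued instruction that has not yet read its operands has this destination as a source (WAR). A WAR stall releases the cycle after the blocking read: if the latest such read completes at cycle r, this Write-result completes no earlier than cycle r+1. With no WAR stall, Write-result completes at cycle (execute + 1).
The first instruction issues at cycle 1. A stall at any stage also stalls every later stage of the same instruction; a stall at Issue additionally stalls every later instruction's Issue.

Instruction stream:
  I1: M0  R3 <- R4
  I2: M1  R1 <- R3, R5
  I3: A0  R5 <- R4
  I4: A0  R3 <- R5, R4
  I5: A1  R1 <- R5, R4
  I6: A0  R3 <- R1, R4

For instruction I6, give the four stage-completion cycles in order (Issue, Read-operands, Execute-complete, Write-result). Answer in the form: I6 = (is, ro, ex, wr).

I6 = (17, 21, 22, 23)

[I1] 1/2/7/8
[I2] 2/9/14/15  (RAW R3: wait I1 write@8)
[I3] 3/4/5/10  (WAR R5: wait I2 read@9)
[I4] 11/12/13/14  (struct: A0 busy until I3 writes@10)
[I5] 16/17/19/20  (WAW R1: wait I2 write@15)
[I6] 17/21/22/23  (RAW R1: wait I5 write@20)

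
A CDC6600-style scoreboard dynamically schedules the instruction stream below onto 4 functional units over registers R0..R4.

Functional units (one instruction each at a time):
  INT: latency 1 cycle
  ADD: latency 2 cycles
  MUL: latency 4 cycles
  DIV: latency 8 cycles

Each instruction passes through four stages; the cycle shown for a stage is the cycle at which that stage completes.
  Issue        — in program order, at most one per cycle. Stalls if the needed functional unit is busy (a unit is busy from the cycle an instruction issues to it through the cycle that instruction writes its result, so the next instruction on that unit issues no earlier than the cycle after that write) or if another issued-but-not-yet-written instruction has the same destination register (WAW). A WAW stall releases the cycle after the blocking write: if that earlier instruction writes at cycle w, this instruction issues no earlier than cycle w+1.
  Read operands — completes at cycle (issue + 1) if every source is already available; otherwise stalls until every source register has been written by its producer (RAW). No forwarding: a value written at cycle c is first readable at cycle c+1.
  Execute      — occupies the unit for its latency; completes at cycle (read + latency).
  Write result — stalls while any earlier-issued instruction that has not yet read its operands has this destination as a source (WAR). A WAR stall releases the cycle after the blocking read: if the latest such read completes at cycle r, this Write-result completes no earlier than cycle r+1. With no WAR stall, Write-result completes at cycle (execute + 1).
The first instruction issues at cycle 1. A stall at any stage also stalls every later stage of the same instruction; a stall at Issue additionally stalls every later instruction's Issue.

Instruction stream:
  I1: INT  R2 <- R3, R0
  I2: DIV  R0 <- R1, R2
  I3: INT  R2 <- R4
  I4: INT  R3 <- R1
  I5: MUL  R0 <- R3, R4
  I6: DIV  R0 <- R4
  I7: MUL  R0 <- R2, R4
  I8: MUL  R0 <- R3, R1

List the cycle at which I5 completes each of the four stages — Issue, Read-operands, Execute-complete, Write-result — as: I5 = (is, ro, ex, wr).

cycle 1: I1 dispatched to INT
cycle 2: I1 operands ready | I2 dispatched to DIV
cycle 3: I1 complete
cycle 4: R2←I1
cycle 5: I2 operands ready | I3 dispatched to INT
cycle 6: I3 operands ready
cycle 7: I3 complete
cycle 8: R2←I3
cycle 9: I4 dispatched to INT
cycle 10: I4 operands ready
cycle 11: I4 complete
cycle 12: R3←I4
cycle 13: I2 complete
cycle 14: R0←I2
cycle 15: I5 dispatched to MUL
cycle 16: I5 operands ready
cycle 20: I5 complete
cycle 21: R0←I5
cycle 22: I6 dispatched to DIV
cycle 23: I6 operands ready
cycle 31: I6 complete
cycle 32: R0←I6
cycle 33: I7 dispatched to MUL
cycle 34: I7 operands ready
cycle 38: I7 complete
cycle 39: R0←I7
cycle 40: I8 dispatched to MUL
cycle 41: I8 operands ready
cycle 45: I8 complete
cycle 46: R0←I8

I5 = (15, 16, 20, 21)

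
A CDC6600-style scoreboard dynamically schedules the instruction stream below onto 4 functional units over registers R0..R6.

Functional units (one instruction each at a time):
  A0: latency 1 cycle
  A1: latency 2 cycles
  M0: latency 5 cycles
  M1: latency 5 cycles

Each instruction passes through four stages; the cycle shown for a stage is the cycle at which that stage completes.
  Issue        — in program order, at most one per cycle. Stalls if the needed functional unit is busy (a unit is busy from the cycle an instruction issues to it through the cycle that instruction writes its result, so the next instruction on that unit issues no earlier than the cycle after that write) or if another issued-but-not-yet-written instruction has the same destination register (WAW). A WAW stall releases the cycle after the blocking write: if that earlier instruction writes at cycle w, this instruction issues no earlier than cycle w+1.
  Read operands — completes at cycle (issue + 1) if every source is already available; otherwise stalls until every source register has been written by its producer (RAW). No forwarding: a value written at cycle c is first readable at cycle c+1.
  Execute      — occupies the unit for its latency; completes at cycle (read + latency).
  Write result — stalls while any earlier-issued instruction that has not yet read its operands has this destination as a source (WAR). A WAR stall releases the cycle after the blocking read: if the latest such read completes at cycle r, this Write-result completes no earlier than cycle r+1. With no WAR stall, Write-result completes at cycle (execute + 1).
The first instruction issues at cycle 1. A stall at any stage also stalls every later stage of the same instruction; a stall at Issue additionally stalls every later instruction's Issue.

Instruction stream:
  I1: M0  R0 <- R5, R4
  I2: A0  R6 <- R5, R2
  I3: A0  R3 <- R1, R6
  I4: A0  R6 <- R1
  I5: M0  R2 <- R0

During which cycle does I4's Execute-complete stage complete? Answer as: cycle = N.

cycle = 12

[I1] 1/2/7/8
[I2] 2/3/4/5
[I3] 6/7/8/9  (struct: A0 busy until I2 writes@5)
[I4] 10/11/12/13  (struct: A0 busy until I3 writes@9)
[I5] 11/12/17/18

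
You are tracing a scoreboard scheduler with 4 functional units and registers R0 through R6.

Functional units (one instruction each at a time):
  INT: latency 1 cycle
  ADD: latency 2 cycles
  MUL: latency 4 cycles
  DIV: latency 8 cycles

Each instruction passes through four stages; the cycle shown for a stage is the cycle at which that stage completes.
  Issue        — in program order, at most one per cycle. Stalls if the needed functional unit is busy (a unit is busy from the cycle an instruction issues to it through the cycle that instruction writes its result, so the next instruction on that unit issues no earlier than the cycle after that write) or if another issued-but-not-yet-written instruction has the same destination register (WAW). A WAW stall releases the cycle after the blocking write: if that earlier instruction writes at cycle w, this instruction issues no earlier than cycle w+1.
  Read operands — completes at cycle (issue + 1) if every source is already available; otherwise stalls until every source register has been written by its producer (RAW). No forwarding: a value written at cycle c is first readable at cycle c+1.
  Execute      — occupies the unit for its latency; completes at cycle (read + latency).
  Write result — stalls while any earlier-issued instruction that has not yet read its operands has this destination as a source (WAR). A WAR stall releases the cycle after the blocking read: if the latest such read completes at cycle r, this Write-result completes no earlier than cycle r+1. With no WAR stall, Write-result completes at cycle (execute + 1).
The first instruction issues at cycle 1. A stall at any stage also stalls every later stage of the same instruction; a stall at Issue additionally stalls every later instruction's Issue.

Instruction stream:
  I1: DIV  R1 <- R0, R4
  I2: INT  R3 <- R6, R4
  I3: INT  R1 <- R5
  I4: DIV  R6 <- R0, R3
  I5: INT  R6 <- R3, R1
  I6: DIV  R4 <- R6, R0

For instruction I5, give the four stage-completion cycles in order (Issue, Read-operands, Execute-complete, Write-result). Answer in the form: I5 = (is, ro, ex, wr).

t=1  I1 issues→DIV
t=2  I1 reads; I2 issues→INT
t=3  I2 reads
t=4  I2 exec-done
t=5  I2 writes R3
t=10  I1 exec-done
t=11  I1 writes R1
t=12  I3 issues→INT
t=13  I3 reads; I4 issues→DIV
t=14  I3 exec-done; I4 reads
t=15  I3 writes R1
t=22  I4 exec-done
t=23  I4 writes R6
t=24  I5 issues→INT
t=25  I5 reads; I6 issues→DIV
t=26  I5 exec-done
t=27  I5 writes R6
t=28  I6 reads
t=36  I6 exec-done
t=37  I6 writes R4

I5 = (24, 25, 26, 27)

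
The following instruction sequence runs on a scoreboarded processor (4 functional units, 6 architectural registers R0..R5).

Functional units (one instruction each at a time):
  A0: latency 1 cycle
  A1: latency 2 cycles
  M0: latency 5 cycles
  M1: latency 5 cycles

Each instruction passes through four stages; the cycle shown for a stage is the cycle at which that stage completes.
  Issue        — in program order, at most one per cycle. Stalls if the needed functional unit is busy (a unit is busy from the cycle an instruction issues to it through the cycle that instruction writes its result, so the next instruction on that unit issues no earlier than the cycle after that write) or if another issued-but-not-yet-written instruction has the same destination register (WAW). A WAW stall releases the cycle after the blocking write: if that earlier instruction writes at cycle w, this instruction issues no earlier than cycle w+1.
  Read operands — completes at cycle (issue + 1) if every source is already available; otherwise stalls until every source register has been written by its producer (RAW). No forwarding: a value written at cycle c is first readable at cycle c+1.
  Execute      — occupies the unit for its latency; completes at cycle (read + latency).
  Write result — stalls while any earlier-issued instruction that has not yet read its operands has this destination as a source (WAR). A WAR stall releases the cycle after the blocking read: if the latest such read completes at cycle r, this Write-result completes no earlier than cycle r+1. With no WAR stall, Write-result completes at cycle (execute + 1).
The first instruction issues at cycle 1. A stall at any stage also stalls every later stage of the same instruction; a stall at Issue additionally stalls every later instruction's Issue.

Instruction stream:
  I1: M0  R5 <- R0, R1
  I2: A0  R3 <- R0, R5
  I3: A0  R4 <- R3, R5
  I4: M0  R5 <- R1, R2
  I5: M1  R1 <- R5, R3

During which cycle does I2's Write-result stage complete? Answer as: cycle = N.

cycle = 11

I1: IS=1 RO=2 EX=7 WR=8
I2: IS=2 RO=9 EX=10 WR=11  [RAW R5: wait I1 write@8]
I3: IS=12 RO=13 EX=14 WR=15  [struct: A0 busy until I2 writes@11]
I4: IS=13 RO=14 EX=19 WR=20
I5: IS=14 RO=21 EX=26 WR=27  [RAW R5: wait I4 write@20]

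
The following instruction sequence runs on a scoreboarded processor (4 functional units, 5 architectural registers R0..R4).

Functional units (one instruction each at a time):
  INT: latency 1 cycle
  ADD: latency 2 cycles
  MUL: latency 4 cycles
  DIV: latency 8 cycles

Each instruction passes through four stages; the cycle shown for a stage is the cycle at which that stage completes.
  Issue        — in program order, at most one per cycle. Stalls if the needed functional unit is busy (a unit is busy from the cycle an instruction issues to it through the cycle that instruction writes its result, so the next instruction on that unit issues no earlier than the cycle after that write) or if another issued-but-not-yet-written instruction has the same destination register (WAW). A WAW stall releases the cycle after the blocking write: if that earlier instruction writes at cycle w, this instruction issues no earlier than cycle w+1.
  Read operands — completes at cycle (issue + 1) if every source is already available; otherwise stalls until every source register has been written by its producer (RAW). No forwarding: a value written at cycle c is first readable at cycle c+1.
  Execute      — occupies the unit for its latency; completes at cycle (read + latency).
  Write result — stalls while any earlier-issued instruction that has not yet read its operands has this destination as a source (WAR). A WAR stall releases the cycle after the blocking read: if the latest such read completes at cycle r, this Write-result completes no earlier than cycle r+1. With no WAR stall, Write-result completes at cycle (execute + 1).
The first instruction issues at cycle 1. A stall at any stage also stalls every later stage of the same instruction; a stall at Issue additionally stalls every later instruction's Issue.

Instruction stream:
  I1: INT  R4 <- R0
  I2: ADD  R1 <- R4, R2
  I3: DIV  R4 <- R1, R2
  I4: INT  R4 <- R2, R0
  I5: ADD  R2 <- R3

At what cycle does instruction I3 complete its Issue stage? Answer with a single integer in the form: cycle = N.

  I1 | 1 | 2 | 3 | 4
  I2 | 2 | 5 | 7 | 8   RAW R4: wait I1 write@4
  I3 | 5 | 9 | 17 | 18   WAW R4: wait I1 write@4 · RAW R1: wait I2 write@8
  I4 | 19 | 20 | 21 | 22   WAW R4: wait I3 write@18
  I5 | 20 | 21 | 23 | 24

cycle = 5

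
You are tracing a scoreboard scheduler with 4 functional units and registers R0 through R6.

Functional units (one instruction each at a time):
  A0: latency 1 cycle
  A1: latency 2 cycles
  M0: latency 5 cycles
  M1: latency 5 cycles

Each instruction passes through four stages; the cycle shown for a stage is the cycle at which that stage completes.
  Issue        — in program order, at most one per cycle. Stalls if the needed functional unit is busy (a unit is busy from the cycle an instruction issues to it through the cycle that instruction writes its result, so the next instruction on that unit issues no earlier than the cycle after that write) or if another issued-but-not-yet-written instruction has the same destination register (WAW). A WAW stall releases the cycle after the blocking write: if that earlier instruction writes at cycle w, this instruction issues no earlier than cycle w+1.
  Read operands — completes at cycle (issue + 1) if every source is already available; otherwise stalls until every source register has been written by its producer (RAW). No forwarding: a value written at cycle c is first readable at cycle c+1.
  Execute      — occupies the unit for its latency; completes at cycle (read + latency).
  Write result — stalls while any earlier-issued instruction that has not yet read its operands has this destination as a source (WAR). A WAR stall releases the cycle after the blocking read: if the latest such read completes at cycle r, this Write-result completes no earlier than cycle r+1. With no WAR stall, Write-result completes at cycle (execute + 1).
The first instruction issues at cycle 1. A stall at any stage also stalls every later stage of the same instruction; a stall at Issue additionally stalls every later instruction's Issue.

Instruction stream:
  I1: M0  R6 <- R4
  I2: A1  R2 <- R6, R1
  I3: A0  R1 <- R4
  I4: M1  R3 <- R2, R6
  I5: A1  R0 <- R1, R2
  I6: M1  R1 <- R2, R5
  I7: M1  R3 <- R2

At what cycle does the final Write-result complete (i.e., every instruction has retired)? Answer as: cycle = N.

cycle = 35

t=1  I1→M0
t=2  I1 RO; I2→A1
t=3  I3→A0
t=4  I3 RO; I4→M1
t=5  I3 EX
t=7  I1 EX
t=8  I1 WR R6
t=9  I2 RO
t=10  I3 WR R1
t=11  I2 EX
t=12  I2 WR R2
t=13  I4 RO; I5→A1
t=14  I5 RO
t=16  I5 EX
t=17  I5 WR R0
t=18  I4 EX
t=19  I4 WR R3
t=20  I6→M1
t=21  I6 RO
t=26  I6 EX
t=27  I6 WR R1
t=28  I7→M1
t=29  I7 RO
t=34  I7 EX
t=35  I7 WR R3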